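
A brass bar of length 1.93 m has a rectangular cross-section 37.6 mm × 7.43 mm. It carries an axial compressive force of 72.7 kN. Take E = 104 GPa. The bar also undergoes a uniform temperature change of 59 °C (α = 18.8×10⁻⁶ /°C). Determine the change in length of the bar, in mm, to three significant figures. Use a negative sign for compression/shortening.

-2.69 mm

A = 279.4 mm².
δ_mech = NL/(AE) = -72700·1930/(279.4·104000) = -4.829 mm.
δ_thermal = αLΔT = 18.8e-6·1930·59 = 2.141 mm.
δ = δ_mech + δ_thermal = -2.689 mm.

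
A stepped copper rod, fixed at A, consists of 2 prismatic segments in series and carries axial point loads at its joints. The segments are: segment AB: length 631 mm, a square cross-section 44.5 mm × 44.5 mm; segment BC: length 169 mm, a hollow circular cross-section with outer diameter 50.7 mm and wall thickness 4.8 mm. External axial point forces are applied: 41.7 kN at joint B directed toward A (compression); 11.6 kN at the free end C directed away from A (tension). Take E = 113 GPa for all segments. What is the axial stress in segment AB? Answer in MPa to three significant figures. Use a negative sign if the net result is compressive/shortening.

Internal axial forces (sectioning from the free end, tension +): N_BC = 11.6 kN, N_AB = -30.1 kN.
A_AB = 1980 mm².
σ_AB = N_AB/A_AB = -30100/1980 = -15.2 MPa.

-15.2 MPa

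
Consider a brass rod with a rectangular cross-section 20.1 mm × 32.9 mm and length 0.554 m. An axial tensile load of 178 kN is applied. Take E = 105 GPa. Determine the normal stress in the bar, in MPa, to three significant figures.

269 MPa

A = 661.3 mm².
σ = N/A = 178000/661.3 = 269.2 MPa.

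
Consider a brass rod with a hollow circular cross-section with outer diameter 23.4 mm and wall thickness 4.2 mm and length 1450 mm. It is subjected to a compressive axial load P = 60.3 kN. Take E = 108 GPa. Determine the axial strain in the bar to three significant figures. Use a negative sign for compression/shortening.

A = 253.3 mm².
σ = N/A = -238 MPa; ε = σ/E = -238/108000 = -2.204e-03.

-0.00220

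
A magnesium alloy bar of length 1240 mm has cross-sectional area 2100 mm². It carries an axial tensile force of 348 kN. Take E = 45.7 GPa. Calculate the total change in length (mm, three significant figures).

δ_mech = NL/(AE) = 348000·1240/(2100·45700) = 4.496 mm.

4.50 mm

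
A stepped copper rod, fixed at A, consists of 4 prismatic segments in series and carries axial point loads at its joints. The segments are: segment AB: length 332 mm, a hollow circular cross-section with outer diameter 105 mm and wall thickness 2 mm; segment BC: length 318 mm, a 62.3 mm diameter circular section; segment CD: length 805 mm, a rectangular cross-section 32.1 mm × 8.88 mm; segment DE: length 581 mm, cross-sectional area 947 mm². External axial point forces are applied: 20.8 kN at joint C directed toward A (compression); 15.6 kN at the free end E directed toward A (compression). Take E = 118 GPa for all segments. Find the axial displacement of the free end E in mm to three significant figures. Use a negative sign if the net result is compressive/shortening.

-0.645 mm

Internal axial forces (sectioning from the free end, tension +): N_DE = -15.6 kN, N_CD = -15.6 kN, N_BC = -36.4 kN, N_AB = -36.4 kN.
A_AB = 647.2 mm².
A_BC = 3048 mm².
A_CD = 285 mm².
δ_AB = -36400·332/(647.2·118000) = -0.1582 mm
δ_BC = -36400·318/(3048·118000) = -0.03218 mm
δ_CD = -15600·805/(285·118000) = -0.3734 mm
δ_DE = -15600·581/(947·118000) = -0.08111 mm
δ = Σδ_i = -0.6449 mm.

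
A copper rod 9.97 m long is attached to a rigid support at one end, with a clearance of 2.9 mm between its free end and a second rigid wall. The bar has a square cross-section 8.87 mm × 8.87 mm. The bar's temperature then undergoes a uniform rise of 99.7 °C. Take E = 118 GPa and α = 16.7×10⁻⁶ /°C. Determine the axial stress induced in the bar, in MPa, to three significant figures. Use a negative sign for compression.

-162 MPa

Free thermal expansion αLΔT = 16.7e-6 · 9970 · 99.7 = 16.6 mm.
The walls engage after the gap closes; constrained expansion = 16.6 − 2.9 = 13.7 mm.
The walls impose strain ε = −(13.7)/9970 = -1.3741e-03; σ = Eε = 118000 · -1.3741e-03 = -162.1 MPa.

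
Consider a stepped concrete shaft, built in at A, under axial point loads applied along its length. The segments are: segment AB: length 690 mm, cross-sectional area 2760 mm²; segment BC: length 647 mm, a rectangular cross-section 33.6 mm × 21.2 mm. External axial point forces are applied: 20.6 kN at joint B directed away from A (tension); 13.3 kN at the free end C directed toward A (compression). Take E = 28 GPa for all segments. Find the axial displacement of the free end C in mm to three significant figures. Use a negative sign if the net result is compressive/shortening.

Internal axial forces (sectioning from the free end, tension +): N_BC = -13.3 kN, N_AB = 7.3 kN.
A_BC = 712.3 mm².
δ_AB = 7300·690/(2760·28000) = 0.06518 mm
δ_BC = -13300·647/(712.3·28000) = -0.4314 mm
δ = Σδ_i = -0.3663 mm.

-0.366 mm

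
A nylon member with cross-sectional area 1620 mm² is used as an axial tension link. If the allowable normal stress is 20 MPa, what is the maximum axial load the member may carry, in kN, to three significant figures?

32.4 kN

P_max = σ_allow · A = 20 · 1620 = 32400 N = 32.4 kN.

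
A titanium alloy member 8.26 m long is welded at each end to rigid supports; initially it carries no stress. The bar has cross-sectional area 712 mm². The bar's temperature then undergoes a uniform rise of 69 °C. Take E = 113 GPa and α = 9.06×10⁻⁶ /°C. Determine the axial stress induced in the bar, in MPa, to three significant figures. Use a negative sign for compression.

Free thermal expansion αLΔT = 9.06e-6 · 8260 · 69 = 5.164 mm.
The walls impose strain ε = −(5.164)/8260 = -6.2514e-04; σ = Eε = 113000 · -6.2514e-04 = -70.64 MPa.

-70.6 MPa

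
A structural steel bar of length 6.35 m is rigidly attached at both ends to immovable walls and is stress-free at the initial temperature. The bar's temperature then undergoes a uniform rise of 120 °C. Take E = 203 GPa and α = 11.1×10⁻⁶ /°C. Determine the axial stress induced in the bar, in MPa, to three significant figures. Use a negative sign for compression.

-270 MPa

Free thermal expansion αLΔT = 11.1e-6 · 6350 · 120 = 8.458 mm.
The walls impose strain ε = −(8.458)/6350 = -1.3320e-03; σ = Eε = 203000 · -1.3320e-03 = -270.4 MPa.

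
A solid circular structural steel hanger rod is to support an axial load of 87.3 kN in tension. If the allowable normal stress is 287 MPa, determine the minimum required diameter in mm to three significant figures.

Required area A ≥ P/σ_allow = 87300/287 = 304.2 mm².
For a solid circular section, d ≥ √(4A/π) = 19.68 mm.

19.7 mm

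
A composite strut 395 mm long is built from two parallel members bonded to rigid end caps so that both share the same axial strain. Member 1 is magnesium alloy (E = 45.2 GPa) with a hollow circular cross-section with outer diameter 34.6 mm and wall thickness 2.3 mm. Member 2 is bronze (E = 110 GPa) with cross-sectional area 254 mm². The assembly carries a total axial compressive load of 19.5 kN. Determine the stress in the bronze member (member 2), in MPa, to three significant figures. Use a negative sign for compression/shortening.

-55.7 MPa

A_1 = 233.4 mm².
Equal strain + equilibrium ⇒ each member carries load in proportion to AE: A₁E₁ = 10550000 N, A₂E₂ = 27940000 N, ΣAE = 38490000 N.
σ₂ = P·E₂/ΣAE = -19500·110000/38490000 = -55.73 MPa.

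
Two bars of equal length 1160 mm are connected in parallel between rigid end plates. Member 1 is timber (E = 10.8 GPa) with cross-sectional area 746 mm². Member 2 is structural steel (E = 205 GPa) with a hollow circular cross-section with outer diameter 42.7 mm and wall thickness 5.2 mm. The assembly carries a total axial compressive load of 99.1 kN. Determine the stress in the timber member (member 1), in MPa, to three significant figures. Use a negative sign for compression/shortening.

A_2 = 612.6 mm².
Equal strain + equilibrium ⇒ each member carries load in proportion to AE: A₁E₁ = 8057000 N, A₂E₂ = 125600000 N, ΣAE = 133600000 N.
σ₁ = P·E₁/ΣAE = -99100·10800/133600000 = -8.009 MPa.

-8.01 MPa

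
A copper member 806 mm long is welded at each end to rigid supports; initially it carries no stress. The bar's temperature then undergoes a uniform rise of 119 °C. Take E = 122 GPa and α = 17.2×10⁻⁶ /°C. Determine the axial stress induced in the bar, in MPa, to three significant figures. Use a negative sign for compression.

-250 MPa

Free thermal expansion αLΔT = 17.2e-6 · 806 · 119 = 1.65 mm.
The walls impose strain ε = −(1.65)/806 = -2.0468e-03; σ = Eε = 122000 · -2.0468e-03 = -249.7 MPa.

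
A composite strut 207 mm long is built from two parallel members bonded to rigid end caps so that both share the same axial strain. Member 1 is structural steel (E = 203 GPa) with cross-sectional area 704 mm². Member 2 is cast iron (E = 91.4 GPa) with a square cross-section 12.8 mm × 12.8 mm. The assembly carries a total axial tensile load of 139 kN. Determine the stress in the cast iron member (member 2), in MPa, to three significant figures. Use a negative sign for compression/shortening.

A_2 = 163.8 mm².
Equal strain + equilibrium ⇒ each member carries load in proportion to AE: A₁E₁ = 142900000 N, A₂E₂ = 14970000 N, ΣAE = 157900000 N.
σ₂ = P·E₂/ΣAE = 139000·91400/157900000 = 80.47 MPa.

80.5 MPa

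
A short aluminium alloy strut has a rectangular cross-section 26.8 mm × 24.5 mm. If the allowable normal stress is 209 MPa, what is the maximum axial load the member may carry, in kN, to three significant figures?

137 kN

A = 656.6 mm².
P_max = σ_allow · A = 209 · 656.6 = 137200 N = 137.2 kN.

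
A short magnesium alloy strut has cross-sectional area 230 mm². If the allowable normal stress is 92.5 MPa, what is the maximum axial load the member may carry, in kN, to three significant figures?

21.3 kN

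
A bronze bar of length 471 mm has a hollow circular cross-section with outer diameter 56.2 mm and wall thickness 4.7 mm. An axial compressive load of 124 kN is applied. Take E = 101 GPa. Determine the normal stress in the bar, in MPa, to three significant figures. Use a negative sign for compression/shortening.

-163 MPa

A = 760.4 mm².
σ = N/A = -124000/760.4 = -163.1 MPa.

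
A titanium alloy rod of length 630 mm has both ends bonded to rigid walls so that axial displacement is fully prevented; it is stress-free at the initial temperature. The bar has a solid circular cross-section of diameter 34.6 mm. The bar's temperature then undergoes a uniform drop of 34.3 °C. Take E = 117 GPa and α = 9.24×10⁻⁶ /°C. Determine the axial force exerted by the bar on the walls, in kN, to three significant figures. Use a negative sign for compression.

Free thermal expansion αLΔT = 9.24e-6 · 630 · -34.3 = -0.1997 mm.
The walls impose strain ε = −(-0.1997)/630 = 3.1693e-04; σ = Eε = 117000 · 3.1693e-04 = 37.08 MPa.
Wall reaction R = σ·A = 37.08·940.2 = 34870 N = 34.87 kN.

34.9 kN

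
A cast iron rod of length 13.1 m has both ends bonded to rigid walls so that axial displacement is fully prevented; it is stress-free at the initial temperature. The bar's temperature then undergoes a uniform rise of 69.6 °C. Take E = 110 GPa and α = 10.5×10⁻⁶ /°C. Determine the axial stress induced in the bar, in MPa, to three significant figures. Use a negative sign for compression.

-80.4 MPa

Free thermal expansion αLΔT = 10.5e-6 · 13100 · 69.6 = 9.573 mm.
The walls impose strain ε = −(9.573)/13100 = -7.3080e-04; σ = Eε = 110000 · -7.3080e-04 = -80.39 MPa.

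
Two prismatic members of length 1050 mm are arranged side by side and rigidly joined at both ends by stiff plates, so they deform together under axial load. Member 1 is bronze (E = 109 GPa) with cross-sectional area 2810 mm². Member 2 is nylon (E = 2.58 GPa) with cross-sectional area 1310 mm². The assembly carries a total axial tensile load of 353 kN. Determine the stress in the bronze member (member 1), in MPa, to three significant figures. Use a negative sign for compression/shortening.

124 MPa

Equal strain + equilibrium ⇒ each member carries load in proportion to AE: A₁E₁ = 306300000 N, A₂E₂ = 3380000 N, ΣAE = 309700000 N.
σ₁ = P·E₁/ΣAE = 353000·109000/309700000 = 124.3 MPa.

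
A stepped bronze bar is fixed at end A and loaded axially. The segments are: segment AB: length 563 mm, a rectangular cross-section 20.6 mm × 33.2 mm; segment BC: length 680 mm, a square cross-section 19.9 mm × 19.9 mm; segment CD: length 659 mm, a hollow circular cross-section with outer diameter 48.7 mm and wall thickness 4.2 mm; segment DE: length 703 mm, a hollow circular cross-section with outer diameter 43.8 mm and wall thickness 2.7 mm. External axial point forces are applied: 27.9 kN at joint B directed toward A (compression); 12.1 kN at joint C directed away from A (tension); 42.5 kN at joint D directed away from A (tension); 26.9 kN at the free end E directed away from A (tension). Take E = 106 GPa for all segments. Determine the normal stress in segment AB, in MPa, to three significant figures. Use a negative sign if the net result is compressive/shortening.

78.4 MPa

Internal axial forces (sectioning from the free end, tension +): N_DE = 26.9 kN, N_CD = 69.4 kN, N_BC = 81.5 kN, N_AB = 53.6 kN.
A_AB = 683.9 mm².
σ_AB = N_AB/A_AB = 53600/683.9 = 78.37 MPa.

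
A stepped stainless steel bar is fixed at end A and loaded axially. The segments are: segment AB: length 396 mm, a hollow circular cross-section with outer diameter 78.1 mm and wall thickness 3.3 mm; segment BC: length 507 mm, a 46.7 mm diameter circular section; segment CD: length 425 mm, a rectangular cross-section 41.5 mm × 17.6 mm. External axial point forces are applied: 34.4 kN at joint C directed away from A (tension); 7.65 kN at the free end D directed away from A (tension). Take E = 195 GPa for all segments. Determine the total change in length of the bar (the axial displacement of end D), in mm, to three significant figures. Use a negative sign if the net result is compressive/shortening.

Internal axial forces (sectioning from the free end, tension +): N_CD = 7.65 kN, N_BC = 42.05 kN, N_AB = 42.05 kN.
A_AB = 775.5 mm².
A_BC = 1713 mm².
A_CD = 730.4 mm².
δ_AB = 42050·396/(775.5·195000) = 0.1101 mm
δ_BC = 42050·507/(1713·195000) = 0.06383 mm
δ_CD = 7650·425/(730.4·195000) = 0.02283 mm
δ = Σδ_i = 0.1968 mm.

0.197 mm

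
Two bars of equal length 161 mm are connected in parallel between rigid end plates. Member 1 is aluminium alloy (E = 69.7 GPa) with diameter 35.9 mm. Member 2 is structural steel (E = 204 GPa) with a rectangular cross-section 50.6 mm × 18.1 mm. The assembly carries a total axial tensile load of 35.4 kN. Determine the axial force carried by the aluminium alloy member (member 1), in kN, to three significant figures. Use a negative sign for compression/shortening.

A_1 = 1012 mm².
A_2 = 915.9 mm².
Equal strain + equilibrium ⇒ each member carries load in proportion to AE: A₁E₁ = 70550000 N, A₂E₂ = 186800000 N, ΣAE = 257400000 N.
F₁ = P·A₁E₁/ΣAE = 35400·70550000/257400000 = 9703 N.

9.70 kN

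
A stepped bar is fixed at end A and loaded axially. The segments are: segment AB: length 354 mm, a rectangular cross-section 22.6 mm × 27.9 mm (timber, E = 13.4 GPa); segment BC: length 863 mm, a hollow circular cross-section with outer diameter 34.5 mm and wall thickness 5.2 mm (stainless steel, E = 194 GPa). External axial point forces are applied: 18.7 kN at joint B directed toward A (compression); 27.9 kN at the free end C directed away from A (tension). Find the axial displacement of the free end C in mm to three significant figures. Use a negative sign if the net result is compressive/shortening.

0.645 mm

Internal axial forces (sectioning from the free end, tension +): N_BC = 27.9 kN, N_AB = 9.2 kN.
A_AB = 630.5 mm².
A_BC = 478.7 mm².
δ_AB = 9200·354/(630.5·13400) = 0.3855 mm
δ_BC = 27900·863/(478.7·194000) = 0.2593 mm
δ = Σδ_i = 0.6447 mm.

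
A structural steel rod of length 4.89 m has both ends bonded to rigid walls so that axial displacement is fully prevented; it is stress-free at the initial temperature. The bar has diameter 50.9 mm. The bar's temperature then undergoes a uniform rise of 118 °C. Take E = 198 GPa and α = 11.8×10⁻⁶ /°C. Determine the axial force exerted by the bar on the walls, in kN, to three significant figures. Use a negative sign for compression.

-561 kN

Free thermal expansion αLΔT = 11.8e-6 · 4890 · 118 = 6.809 mm.
The walls impose strain ε = −(6.809)/4890 = -1.3924e-03; σ = Eε = 198000 · -1.3924e-03 = -275.7 MPa.
Wall reaction R = σ·A = -275.7·2035 = -561000 N = -561 kN.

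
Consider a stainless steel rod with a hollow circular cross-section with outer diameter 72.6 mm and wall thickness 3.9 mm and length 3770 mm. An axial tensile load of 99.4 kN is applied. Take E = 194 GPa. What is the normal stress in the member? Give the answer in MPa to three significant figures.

118 MPa

A = 841.7 mm².
σ = N/A = 99400/841.7 = 118.1 MPa.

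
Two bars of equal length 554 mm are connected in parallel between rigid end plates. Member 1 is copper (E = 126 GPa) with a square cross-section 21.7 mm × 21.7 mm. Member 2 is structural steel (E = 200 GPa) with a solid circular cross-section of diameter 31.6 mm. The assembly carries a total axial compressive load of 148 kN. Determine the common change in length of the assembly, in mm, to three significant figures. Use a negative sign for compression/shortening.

A_1 = 470.9 mm².
A_2 = 784.3 mm².
Equal strain + equilibrium ⇒ each member carries load in proportion to AE: A₁E₁ = 59330000 N, A₂E₂ = 156900000 N, ΣAE = 216200000 N.
δ = PL/ΣAE = -148000·554/216200000 = -0.3793 mm.

-0.379 mm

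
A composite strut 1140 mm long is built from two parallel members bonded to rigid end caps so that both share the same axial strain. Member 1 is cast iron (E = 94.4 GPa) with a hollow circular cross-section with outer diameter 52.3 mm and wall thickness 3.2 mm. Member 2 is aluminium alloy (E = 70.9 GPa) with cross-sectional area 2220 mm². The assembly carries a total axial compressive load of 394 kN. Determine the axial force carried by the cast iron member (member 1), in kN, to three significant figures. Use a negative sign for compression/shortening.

A_1 = 493.6 mm².
Equal strain + equilibrium ⇒ each member carries load in proportion to AE: A₁E₁ = 46600000 N, A₂E₂ = 157400000 N, ΣAE = 204000000 N.
F₁ = P·A₁E₁/ΣAE = -394000·46600000/204000000 = -90000 N.

-90.0 kN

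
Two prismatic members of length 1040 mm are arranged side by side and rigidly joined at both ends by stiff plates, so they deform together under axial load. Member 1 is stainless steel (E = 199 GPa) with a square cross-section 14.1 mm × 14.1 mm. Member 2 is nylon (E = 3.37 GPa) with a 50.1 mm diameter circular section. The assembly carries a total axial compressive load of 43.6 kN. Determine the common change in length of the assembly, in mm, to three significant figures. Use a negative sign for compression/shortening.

-0.981 mm

A_1 = 198.8 mm².
A_2 = 1971 mm².
Equal strain + equilibrium ⇒ each member carries load in proportion to AE: A₁E₁ = 39560000 N, A₂E₂ = 6643000 N, ΣAE = 46210000 N.
δ = PL/ΣAE = -43600·1040/46210000 = -0.9813 mm.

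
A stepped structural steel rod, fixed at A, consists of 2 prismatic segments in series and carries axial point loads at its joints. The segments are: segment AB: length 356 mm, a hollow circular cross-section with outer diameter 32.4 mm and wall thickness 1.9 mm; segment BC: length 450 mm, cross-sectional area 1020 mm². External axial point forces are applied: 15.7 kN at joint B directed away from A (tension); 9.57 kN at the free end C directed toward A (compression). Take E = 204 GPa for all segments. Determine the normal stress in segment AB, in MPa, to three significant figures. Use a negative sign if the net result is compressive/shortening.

33.7 MPa

Internal axial forces (sectioning from the free end, tension +): N_BC = -9.57 kN, N_AB = 6.13 kN.
A_AB = 182.1 mm².
σ_AB = N_AB/A_AB = 6130/182.1 = 33.67 MPa.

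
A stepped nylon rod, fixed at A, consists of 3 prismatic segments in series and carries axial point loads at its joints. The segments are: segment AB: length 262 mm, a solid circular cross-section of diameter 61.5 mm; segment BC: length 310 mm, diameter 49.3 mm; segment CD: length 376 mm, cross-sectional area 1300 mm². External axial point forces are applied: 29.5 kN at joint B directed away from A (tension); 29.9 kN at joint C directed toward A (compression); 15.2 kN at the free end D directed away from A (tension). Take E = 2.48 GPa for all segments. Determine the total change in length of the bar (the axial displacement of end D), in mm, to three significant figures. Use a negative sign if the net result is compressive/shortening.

Internal axial forces (sectioning from the free end, tension +): N_CD = 15.2 kN, N_BC = -14.7 kN, N_AB = 14.8 kN.
A_AB = 2971 mm².
A_BC = 1909 mm².
δ_AB = 14800·262/(2971·2480) = 0.5263 mm
δ_BC = -14700·310/(1909·2480) = -0.9626 mm
δ_CD = 15200·376/(1300·2480) = 1.773 mm
δ = Σδ_i = 1.336 mm.

1.34 mm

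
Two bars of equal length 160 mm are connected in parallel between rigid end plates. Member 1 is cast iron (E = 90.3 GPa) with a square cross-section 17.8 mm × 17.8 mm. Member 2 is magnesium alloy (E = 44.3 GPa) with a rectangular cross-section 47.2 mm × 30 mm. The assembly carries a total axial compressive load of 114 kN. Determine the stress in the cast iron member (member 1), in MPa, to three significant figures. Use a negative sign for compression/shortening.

A_1 = 316.8 mm².
A_2 = 1416 mm².
Equal strain + equilibrium ⇒ each member carries load in proportion to AE: A₁E₁ = 28610000 N, A₂E₂ = 62730000 N, ΣAE = 91340000 N.
σ₁ = P·E₁/ΣAE = -114000·90300/91340000 = -112.7 MPa.

-113 MPa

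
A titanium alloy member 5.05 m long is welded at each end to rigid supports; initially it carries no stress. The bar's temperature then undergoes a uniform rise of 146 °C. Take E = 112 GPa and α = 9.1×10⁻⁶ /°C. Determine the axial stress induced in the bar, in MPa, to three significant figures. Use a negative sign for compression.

Free thermal expansion αLΔT = 9.1e-6 · 5050 · 146 = 6.709 mm.
The walls impose strain ε = −(6.709)/5050 = -1.3286e-03; σ = Eε = 112000 · -1.3286e-03 = -148.8 MPa.

-149 MPa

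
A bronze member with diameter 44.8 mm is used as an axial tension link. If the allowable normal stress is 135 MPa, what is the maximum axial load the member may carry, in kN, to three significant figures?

A = 1576 mm².
P_max = σ_allow · A = 135 · 1576 = 212800 N = 212.8 kN.

213 kN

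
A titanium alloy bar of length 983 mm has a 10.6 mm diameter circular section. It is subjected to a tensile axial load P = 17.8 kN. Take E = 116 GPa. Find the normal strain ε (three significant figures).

0.00174

A = 88.25 mm².
σ = N/A = 201.7 MPa; ε = σ/E = 201.7/116000 = 1.739e-03.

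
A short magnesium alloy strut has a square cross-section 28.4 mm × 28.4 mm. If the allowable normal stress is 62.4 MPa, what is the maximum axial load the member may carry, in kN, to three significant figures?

A = 806.6 mm².
P_max = σ_allow · A = 62.4 · 806.6 = 50330 N = 50.33 kN.

50.3 kN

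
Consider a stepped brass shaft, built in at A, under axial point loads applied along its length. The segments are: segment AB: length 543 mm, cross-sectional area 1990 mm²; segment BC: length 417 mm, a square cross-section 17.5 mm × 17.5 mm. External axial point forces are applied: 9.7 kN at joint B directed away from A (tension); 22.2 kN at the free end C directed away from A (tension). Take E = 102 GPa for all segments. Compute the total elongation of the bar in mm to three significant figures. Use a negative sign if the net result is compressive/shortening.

0.382 mm

Internal axial forces (sectioning from the free end, tension +): N_BC = 22.2 kN, N_AB = 31.9 kN.
A_BC = 306.2 mm².
δ_AB = 31900·543/(1990·102000) = 0.08534 mm
δ_BC = 22200·417/(306.2·102000) = 0.2964 mm
δ = Σδ_i = 0.3817 mm.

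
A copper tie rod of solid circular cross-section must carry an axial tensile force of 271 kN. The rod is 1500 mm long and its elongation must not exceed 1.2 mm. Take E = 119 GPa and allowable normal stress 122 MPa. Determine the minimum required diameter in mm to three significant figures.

Required area A ≥ P/σ_allow = 271000/122 = 2221 mm².
For a solid circular section, d ≥ √(4A/π) = 53.18 mm.
Elongation limit: A ≥ PL/(Eδ_allow) = 271000·1500/(119000·1.2) = 2847 mm² ⇒ d ≥ 60.2 mm.
The elongation limit governs.

60.2 mm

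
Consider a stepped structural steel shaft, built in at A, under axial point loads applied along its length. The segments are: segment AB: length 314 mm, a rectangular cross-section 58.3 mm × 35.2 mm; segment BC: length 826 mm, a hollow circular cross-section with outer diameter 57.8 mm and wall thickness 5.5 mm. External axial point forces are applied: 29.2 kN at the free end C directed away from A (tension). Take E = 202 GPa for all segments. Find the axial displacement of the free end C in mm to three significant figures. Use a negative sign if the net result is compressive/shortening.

Internal axial forces (sectioning from the free end, tension +): N_BC = 29.2 kN, N_AB = 29.2 kN.
A_AB = 2052 mm².
A_BC = 903.7 mm².
δ_AB = 29200·314/(2052·202000) = 0.02212 mm
δ_BC = 29200·826/(903.7·202000) = 0.1321 mm
δ = Σδ_i = 0.1542 mm.

0.154 mm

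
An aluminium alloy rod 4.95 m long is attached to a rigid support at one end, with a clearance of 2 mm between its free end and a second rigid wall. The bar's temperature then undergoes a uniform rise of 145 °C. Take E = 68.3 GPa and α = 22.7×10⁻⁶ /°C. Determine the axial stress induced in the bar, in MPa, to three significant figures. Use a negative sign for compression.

Free thermal expansion αLΔT = 22.7e-6 · 4950 · 145 = 16.29 mm.
The walls engage after the gap closes; constrained expansion = 16.29 − 2 = 14.29 mm.
The walls impose strain ε = −(14.29)/4950 = -2.8875e-03; σ = Eε = 68300 · -2.8875e-03 = -197.2 MPa.

-197 MPa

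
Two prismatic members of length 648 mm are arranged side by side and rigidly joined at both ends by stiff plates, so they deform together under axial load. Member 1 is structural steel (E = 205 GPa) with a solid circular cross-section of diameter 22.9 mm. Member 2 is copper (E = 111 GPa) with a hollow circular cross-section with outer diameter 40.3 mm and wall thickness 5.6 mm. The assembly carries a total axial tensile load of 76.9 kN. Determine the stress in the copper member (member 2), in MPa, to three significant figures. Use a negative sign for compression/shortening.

A_1 = 411.9 mm².
A_2 = 610.5 mm².
Equal strain + equilibrium ⇒ each member carries load in proportion to AE: A₁E₁ = 84430000 N, A₂E₂ = 67760000 N, ΣAE = 152200000 N.
σ₂ = P·E₂/ΣAE = 76900·111000/152200000 = 56.08 MPa.

56.1 MPa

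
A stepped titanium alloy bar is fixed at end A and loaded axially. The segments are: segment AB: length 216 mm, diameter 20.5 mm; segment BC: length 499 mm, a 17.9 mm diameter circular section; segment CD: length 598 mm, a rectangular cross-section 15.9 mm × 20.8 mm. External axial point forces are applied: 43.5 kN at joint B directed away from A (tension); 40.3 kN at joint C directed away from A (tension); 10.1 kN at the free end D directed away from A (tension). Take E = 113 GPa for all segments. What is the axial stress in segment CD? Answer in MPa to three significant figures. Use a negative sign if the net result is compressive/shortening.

30.5 MPa

Internal axial forces (sectioning from the free end, tension +): N_CD = 10.1 kN, N_BC = 50.4 kN, N_AB = 93.9 kN.
A_CD = 330.7 mm².
σ_CD = N_CD/A_CD = 10100/330.7 = 30.54 MPa.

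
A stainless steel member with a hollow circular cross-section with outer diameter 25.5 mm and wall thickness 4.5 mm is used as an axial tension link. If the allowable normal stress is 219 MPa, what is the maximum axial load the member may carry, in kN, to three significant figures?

A = 296.9 mm².
P_max = σ_allow · A = 219 · 296.9 = 65020 N = 65.02 kN.

65.0 kN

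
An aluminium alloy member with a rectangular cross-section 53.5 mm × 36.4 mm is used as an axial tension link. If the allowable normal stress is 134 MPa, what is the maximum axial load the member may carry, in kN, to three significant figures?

A = 1947 mm².
P_max = σ_allow · A = 134 · 1947 = 261000 N = 261 kN.

261 kN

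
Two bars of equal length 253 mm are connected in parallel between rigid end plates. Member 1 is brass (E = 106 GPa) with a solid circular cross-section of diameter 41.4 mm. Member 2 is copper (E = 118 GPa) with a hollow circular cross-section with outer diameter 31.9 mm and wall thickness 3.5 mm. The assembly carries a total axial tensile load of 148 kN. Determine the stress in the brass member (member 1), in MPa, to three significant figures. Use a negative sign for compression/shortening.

87.4 MPa

A_1 = 1346 mm².
A_2 = 312.3 mm².
Equal strain + equilibrium ⇒ each member carries load in proportion to AE: A₁E₁ = 142700000 N, A₂E₂ = 36850000 N, ΣAE = 179500000 N.
σ₁ = P·E₁/ΣAE = 148000·106000/179500000 = 87.38 MPa.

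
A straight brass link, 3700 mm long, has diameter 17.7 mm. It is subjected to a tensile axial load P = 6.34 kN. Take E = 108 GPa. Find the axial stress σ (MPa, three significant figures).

25.8 MPa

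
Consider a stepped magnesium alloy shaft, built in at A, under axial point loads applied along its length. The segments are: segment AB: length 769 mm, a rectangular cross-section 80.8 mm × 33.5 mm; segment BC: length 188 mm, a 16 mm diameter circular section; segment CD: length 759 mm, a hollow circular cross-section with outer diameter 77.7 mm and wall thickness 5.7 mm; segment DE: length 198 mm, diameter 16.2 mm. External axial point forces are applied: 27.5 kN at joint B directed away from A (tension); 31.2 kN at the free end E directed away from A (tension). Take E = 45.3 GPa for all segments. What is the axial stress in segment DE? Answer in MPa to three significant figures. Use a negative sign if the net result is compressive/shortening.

151 MPa

Internal axial forces (sectioning from the free end, tension +): N_DE = 31.2 kN, N_CD = 31.2 kN, N_BC = 31.2 kN, N_AB = 58.7 kN.
A_DE = 206.1 mm².
σ_DE = N_DE/A_DE = 31200/206.1 = 151.4 MPa.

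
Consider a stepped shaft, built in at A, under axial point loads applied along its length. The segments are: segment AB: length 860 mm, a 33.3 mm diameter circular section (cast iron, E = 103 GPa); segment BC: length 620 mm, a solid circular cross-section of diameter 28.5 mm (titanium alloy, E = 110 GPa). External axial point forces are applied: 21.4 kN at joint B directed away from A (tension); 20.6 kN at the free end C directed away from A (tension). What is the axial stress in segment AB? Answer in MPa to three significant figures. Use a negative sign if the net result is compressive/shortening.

Internal axial forces (sectioning from the free end, tension +): N_BC = 20.6 kN, N_AB = 42 kN.
A_AB = 870.9 mm².
σ_AB = N_AB/A_AB = 42000/870.9 = 48.22 MPa.

48.2 MPa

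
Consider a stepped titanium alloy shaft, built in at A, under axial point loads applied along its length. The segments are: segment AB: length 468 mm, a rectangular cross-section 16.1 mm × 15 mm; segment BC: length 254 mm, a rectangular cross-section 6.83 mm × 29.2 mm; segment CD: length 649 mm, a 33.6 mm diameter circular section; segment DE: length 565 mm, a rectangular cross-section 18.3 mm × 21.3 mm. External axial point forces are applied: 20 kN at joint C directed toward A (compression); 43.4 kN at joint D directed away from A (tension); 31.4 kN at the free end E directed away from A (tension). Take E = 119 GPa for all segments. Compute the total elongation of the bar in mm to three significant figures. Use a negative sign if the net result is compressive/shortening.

2.32 mm

Internal axial forces (sectioning from the free end, tension +): N_DE = 31.4 kN, N_CD = 74.8 kN, N_BC = 54.8 kN, N_AB = 54.8 kN.
A_AB = 241.5 mm².
A_BC = 199.4 mm².
A_CD = 886.7 mm².
A_DE = 389.8 mm².
δ_AB = 54800·468/(241.5·119000) = 0.8924 mm
δ_BC = 54800·254/(199.4·119000) = 0.5865 mm
δ_CD = 74800·649/(886.7·119000) = 0.4601 mm
δ_DE = 31400·565/(389.8·119000) = 0.3825 mm
δ = Σδ_i = 2.321 mm.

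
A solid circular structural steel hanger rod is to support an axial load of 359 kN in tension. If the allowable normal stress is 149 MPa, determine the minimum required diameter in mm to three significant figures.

55.4 mm

Required area A ≥ P/σ_allow = 359000/149 = 2409 mm².
For a solid circular section, d ≥ √(4A/π) = 55.39 mm.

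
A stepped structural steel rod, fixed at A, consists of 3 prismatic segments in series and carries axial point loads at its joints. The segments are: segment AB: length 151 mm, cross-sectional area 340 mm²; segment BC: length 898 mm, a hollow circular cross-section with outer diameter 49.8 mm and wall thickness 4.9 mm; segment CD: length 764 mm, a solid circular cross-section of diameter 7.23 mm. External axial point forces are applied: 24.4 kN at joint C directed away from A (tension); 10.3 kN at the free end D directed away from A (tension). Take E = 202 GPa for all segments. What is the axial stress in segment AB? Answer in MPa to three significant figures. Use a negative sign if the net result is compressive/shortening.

102 MPa

Internal axial forces (sectioning from the free end, tension +): N_CD = 10.3 kN, N_BC = 34.7 kN, N_AB = 34.7 kN.
σ_AB = N_AB/A_AB = 34700/340 = 102.1 MPa.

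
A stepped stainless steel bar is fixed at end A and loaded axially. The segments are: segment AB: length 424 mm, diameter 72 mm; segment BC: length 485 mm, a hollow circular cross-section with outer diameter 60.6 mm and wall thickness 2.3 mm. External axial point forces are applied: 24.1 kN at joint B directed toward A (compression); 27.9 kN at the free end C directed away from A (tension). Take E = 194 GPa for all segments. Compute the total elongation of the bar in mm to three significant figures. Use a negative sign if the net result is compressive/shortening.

0.168 mm

Internal axial forces (sectioning from the free end, tension +): N_BC = 27.9 kN, N_AB = 3.8 kN.
A_AB = 4072 mm².
A_BC = 421.3 mm².
δ_AB = 3800·424/(4072·194000) = 0.00204 mm
δ_BC = 27900·485/(421.3·194000) = 0.1656 mm
δ = Σδ_i = 0.1676 mm.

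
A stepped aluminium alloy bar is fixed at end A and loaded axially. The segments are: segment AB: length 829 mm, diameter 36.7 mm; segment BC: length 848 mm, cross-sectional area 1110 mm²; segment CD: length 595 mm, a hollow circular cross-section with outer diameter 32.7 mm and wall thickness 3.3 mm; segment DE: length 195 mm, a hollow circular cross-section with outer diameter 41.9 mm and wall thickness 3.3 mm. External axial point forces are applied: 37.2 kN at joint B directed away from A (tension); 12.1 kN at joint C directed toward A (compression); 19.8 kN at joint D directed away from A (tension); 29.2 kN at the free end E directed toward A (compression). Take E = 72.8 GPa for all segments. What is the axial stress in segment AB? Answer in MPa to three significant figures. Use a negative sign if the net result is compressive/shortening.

Internal axial forces (sectioning from the free end, tension +): N_DE = -29.2 kN, N_CD = -9.4 kN, N_BC = -21.5 kN, N_AB = 15.7 kN.
A_AB = 1058 mm².
σ_AB = N_AB/A_AB = 15700/1058 = 14.84 MPa.

14.8 MPa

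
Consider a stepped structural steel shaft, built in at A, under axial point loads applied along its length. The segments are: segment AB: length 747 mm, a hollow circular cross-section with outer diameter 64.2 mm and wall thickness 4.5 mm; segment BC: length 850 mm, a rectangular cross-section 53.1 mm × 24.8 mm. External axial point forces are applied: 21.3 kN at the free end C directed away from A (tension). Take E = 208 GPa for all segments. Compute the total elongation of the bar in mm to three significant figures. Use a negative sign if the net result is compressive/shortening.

0.157 mm

Internal axial forces (sectioning from the free end, tension +): N_BC = 21.3 kN, N_AB = 21.3 kN.
A_AB = 844 mm².
A_BC = 1317 mm².
δ_AB = 21300·747/(844·208000) = 0.09064 mm
δ_BC = 21300·850/(1317·208000) = 0.0661 mm
δ = Σδ_i = 0.1567 mm.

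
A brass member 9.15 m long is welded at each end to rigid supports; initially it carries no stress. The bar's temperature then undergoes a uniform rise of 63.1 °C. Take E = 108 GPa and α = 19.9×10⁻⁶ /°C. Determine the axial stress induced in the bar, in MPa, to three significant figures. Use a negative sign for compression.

Free thermal expansion αLΔT = 19.9e-6 · 9150 · 63.1 = 11.49 mm.
The walls impose strain ε = −(11.49)/9150 = -1.2557e-03; σ = Eε = 108000 · -1.2557e-03 = -135.6 MPa.

-136 MPa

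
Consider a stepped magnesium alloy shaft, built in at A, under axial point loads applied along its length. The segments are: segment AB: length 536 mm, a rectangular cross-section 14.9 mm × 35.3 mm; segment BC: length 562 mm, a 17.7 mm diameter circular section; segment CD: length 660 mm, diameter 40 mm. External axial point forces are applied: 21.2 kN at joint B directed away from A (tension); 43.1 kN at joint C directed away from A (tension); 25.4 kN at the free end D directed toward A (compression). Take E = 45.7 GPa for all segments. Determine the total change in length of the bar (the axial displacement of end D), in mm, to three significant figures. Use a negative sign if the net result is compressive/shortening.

1.46 mm

Internal axial forces (sectioning from the free end, tension +): N_CD = -25.4 kN, N_BC = 17.7 kN, N_AB = 38.9 kN.
A_AB = 526 mm².
A_BC = 246.1 mm².
A_CD = 1257 mm².
δ_AB = 38900·536/(526·45700) = 0.8674 mm
δ_BC = 17700·562/(246.1·45700) = 0.8846 mm
δ_CD = -25400·660/(1257·45700) = -0.2919 mm
δ = Σδ_i = 1.46 mm.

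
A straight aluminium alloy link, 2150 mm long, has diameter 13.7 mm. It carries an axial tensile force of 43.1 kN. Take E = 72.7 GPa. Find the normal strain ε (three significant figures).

0.00402

A = 147.4 mm².
σ = N/A = 292.4 MPa; ε = σ/E = 292.4/72700 = 4.022e-03.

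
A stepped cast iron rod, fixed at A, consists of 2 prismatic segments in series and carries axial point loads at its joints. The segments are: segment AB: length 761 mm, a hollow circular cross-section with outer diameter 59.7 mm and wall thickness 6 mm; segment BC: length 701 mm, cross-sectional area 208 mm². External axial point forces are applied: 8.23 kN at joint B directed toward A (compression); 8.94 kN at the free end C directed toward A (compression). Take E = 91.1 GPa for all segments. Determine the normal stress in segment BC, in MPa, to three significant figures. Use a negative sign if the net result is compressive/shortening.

Internal axial forces (sectioning from the free end, tension +): N_BC = -8.94 kN, N_AB = -17.17 kN.
σ_BC = N_BC/A_BC = -8940/208 = -42.98 MPa.

-43.0 MPa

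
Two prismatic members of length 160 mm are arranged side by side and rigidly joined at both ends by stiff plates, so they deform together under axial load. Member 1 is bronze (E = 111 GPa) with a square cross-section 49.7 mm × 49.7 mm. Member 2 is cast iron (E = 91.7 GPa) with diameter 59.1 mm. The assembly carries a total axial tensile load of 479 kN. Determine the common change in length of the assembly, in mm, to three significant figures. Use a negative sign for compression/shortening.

A_1 = 2470 mm².
A_2 = 2743 mm².
Equal strain + equilibrium ⇒ each member carries load in proportion to AE: A₁E₁ = 274200000 N, A₂E₂ = 251600000 N, ΣAE = 525700000 N.
δ = PL/ΣAE = 479000·160/525700000 = 0.1458 mm.

0.146 mm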